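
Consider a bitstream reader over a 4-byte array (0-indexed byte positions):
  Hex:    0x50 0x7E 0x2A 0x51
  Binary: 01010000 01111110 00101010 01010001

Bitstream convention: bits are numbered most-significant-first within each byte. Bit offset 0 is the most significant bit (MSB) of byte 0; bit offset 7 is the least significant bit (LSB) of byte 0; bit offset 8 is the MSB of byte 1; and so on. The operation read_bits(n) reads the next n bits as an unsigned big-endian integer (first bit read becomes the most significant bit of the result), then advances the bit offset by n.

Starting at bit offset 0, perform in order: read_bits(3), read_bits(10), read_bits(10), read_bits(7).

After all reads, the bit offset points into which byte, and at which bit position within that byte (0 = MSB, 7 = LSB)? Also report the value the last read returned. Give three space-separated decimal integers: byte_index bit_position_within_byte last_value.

Read 1: bits[0:3] width=3 -> value=2 (bin 010); offset now 3 = byte 0 bit 3; 29 bits remain
Read 2: bits[3:13] width=10 -> value=527 (bin 1000001111); offset now 13 = byte 1 bit 5; 19 bits remain
Read 3: bits[13:23] width=10 -> value=789 (bin 1100010101); offset now 23 = byte 2 bit 7; 9 bits remain
Read 4: bits[23:30] width=7 -> value=20 (bin 0010100); offset now 30 = byte 3 bit 6; 2 bits remain

Answer: 3 6 20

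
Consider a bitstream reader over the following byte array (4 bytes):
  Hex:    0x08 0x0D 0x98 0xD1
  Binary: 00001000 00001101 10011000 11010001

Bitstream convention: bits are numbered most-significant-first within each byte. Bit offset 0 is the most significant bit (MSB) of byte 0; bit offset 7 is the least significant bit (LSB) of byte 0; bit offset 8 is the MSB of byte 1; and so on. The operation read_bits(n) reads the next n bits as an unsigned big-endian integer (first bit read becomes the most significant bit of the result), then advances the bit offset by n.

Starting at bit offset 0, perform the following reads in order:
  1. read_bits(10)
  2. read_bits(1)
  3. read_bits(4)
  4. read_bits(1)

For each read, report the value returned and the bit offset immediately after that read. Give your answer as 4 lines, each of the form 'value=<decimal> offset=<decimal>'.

Answer: value=32 offset=10
value=0 offset=11
value=6 offset=15
value=1 offset=16

Derivation:
Read 1: bits[0:10] width=10 -> value=32 (bin 0000100000); offset now 10 = byte 1 bit 2; 22 bits remain
Read 2: bits[10:11] width=1 -> value=0 (bin 0); offset now 11 = byte 1 bit 3; 21 bits remain
Read 3: bits[11:15] width=4 -> value=6 (bin 0110); offset now 15 = byte 1 bit 7; 17 bits remain
Read 4: bits[15:16] width=1 -> value=1 (bin 1); offset now 16 = byte 2 bit 0; 16 bits remain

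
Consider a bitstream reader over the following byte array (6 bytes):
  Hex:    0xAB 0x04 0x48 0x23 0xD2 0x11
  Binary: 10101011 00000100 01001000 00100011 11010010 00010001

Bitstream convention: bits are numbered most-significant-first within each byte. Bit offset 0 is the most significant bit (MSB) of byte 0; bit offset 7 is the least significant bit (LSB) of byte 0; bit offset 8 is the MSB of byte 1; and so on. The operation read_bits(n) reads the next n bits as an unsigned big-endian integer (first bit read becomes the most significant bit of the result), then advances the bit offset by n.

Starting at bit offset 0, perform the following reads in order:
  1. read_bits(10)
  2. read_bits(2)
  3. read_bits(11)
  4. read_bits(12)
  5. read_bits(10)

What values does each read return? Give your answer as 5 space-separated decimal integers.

Answer: 684 0 548 286 578

Derivation:
Read 1: bits[0:10] width=10 -> value=684 (bin 1010101100); offset now 10 = byte 1 bit 2; 38 bits remain
Read 2: bits[10:12] width=2 -> value=0 (bin 00); offset now 12 = byte 1 bit 4; 36 bits remain
Read 3: bits[12:23] width=11 -> value=548 (bin 01000100100); offset now 23 = byte 2 bit 7; 25 bits remain
Read 4: bits[23:35] width=12 -> value=286 (bin 000100011110); offset now 35 = byte 4 bit 3; 13 bits remain
Read 5: bits[35:45] width=10 -> value=578 (bin 1001000010); offset now 45 = byte 5 bit 5; 3 bits remain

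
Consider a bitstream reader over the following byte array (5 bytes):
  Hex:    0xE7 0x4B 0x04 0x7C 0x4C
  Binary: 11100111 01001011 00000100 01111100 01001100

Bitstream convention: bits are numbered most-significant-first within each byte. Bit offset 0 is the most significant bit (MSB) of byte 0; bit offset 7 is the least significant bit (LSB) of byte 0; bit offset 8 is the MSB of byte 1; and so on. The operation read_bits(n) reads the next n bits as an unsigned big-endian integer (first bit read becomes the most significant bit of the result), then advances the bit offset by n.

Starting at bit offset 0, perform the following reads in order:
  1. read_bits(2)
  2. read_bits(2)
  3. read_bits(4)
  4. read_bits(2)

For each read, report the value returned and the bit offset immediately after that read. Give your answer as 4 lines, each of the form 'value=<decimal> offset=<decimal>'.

Read 1: bits[0:2] width=2 -> value=3 (bin 11); offset now 2 = byte 0 bit 2; 38 bits remain
Read 2: bits[2:4] width=2 -> value=2 (bin 10); offset now 4 = byte 0 bit 4; 36 bits remain
Read 3: bits[4:8] width=4 -> value=7 (bin 0111); offset now 8 = byte 1 bit 0; 32 bits remain
Read 4: bits[8:10] width=2 -> value=1 (bin 01); offset now 10 = byte 1 bit 2; 30 bits remain

Answer: value=3 offset=2
value=2 offset=4
value=7 offset=8
value=1 offset=10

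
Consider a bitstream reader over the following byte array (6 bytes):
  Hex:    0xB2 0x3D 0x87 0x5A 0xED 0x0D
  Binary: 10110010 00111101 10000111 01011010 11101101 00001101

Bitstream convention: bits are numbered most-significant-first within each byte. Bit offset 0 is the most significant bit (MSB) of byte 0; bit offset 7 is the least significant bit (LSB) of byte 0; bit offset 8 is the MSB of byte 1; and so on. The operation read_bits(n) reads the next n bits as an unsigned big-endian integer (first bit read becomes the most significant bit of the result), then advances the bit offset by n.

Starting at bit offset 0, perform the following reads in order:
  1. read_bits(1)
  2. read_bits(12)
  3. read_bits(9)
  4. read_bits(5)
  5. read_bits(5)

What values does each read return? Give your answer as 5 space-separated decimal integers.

Answer: 1 1607 353 26 26

Derivation:
Read 1: bits[0:1] width=1 -> value=1 (bin 1); offset now 1 = byte 0 bit 1; 47 bits remain
Read 2: bits[1:13] width=12 -> value=1607 (bin 011001000111); offset now 13 = byte 1 bit 5; 35 bits remain
Read 3: bits[13:22] width=9 -> value=353 (bin 101100001); offset now 22 = byte 2 bit 6; 26 bits remain
Read 4: bits[22:27] width=5 -> value=26 (bin 11010); offset now 27 = byte 3 bit 3; 21 bits remain
Read 5: bits[27:32] width=5 -> value=26 (bin 11010); offset now 32 = byte 4 bit 0; 16 bits remain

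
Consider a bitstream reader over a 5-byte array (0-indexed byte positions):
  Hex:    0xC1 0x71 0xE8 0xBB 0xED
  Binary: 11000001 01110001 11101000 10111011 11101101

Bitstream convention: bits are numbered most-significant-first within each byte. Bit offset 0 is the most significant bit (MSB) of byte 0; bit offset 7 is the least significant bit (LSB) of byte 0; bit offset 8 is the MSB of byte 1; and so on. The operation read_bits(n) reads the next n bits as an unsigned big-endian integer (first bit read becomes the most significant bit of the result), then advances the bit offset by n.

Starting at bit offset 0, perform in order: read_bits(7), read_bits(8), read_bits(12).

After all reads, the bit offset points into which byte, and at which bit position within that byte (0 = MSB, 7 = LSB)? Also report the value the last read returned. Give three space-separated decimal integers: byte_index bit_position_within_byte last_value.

Answer: 3 3 3909

Derivation:
Read 1: bits[0:7] width=7 -> value=96 (bin 1100000); offset now 7 = byte 0 bit 7; 33 bits remain
Read 2: bits[7:15] width=8 -> value=184 (bin 10111000); offset now 15 = byte 1 bit 7; 25 bits remain
Read 3: bits[15:27] width=12 -> value=3909 (bin 111101000101); offset now 27 = byte 3 bit 3; 13 bits remain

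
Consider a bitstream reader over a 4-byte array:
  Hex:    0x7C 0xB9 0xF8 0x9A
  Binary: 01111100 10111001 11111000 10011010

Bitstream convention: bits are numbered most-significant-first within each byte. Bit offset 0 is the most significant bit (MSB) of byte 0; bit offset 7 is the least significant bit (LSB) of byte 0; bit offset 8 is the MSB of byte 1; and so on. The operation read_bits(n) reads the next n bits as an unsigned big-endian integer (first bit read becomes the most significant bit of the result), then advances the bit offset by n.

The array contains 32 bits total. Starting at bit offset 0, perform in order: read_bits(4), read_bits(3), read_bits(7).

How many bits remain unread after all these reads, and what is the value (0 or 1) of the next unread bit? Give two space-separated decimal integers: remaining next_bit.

Answer: 18 0

Derivation:
Read 1: bits[0:4] width=4 -> value=7 (bin 0111); offset now 4 = byte 0 bit 4; 28 bits remain
Read 2: bits[4:7] width=3 -> value=6 (bin 110); offset now 7 = byte 0 bit 7; 25 bits remain
Read 3: bits[7:14] width=7 -> value=46 (bin 0101110); offset now 14 = byte 1 bit 6; 18 bits remain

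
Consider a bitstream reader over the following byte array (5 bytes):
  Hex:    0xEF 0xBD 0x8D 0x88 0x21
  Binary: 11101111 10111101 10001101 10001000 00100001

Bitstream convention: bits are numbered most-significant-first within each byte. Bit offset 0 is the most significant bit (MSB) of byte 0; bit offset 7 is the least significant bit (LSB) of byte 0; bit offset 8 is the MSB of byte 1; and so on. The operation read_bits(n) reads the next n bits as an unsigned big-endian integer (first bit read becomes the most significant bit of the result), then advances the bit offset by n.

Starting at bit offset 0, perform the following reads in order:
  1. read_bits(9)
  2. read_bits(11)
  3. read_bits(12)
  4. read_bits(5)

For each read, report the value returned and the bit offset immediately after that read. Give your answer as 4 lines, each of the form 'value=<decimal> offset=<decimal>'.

Read 1: bits[0:9] width=9 -> value=479 (bin 111011111); offset now 9 = byte 1 bit 1; 31 bits remain
Read 2: bits[9:20] width=11 -> value=984 (bin 01111011000); offset now 20 = byte 2 bit 4; 20 bits remain
Read 3: bits[20:32] width=12 -> value=3464 (bin 110110001000); offset now 32 = byte 4 bit 0; 8 bits remain
Read 4: bits[32:37] width=5 -> value=4 (bin 00100); offset now 37 = byte 4 bit 5; 3 bits remain

Answer: value=479 offset=9
value=984 offset=20
value=3464 offset=32
value=4 offset=37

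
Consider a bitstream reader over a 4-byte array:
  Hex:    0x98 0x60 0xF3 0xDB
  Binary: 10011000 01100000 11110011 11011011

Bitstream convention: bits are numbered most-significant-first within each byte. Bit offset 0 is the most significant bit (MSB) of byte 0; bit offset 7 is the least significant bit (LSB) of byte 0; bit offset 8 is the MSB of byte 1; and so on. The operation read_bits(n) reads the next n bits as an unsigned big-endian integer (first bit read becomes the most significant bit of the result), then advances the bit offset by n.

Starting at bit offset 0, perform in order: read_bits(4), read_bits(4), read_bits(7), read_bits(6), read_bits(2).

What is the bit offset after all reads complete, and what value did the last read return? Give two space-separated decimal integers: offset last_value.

Read 1: bits[0:4] width=4 -> value=9 (bin 1001); offset now 4 = byte 0 bit 4; 28 bits remain
Read 2: bits[4:8] width=4 -> value=8 (bin 1000); offset now 8 = byte 1 bit 0; 24 bits remain
Read 3: bits[8:15] width=7 -> value=48 (bin 0110000); offset now 15 = byte 1 bit 7; 17 bits remain
Read 4: bits[15:21] width=6 -> value=30 (bin 011110); offset now 21 = byte 2 bit 5; 11 bits remain
Read 5: bits[21:23] width=2 -> value=1 (bin 01); offset now 23 = byte 2 bit 7; 9 bits remain

Answer: 23 1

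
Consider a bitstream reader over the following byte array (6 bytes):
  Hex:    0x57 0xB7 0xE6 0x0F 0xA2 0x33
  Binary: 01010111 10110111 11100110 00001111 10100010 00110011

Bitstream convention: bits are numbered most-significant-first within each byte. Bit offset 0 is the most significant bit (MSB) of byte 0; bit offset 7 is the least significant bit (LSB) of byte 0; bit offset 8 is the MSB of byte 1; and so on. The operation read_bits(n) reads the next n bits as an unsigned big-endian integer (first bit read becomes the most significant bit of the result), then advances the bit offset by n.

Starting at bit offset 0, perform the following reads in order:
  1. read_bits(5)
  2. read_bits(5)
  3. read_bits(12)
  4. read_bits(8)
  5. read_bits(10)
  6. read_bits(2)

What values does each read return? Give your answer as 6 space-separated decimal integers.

Answer: 10 30 3577 131 930 0

Derivation:
Read 1: bits[0:5] width=5 -> value=10 (bin 01010); offset now 5 = byte 0 bit 5; 43 bits remain
Read 2: bits[5:10] width=5 -> value=30 (bin 11110); offset now 10 = byte 1 bit 2; 38 bits remain
Read 3: bits[10:22] width=12 -> value=3577 (bin 110111111001); offset now 22 = byte 2 bit 6; 26 bits remain
Read 4: bits[22:30] width=8 -> value=131 (bin 10000011); offset now 30 = byte 3 bit 6; 18 bits remain
Read 5: bits[30:40] width=10 -> value=930 (bin 1110100010); offset now 40 = byte 5 bit 0; 8 bits remain
Read 6: bits[40:42] width=2 -> value=0 (bin 00); offset now 42 = byte 5 bit 2; 6 bits remain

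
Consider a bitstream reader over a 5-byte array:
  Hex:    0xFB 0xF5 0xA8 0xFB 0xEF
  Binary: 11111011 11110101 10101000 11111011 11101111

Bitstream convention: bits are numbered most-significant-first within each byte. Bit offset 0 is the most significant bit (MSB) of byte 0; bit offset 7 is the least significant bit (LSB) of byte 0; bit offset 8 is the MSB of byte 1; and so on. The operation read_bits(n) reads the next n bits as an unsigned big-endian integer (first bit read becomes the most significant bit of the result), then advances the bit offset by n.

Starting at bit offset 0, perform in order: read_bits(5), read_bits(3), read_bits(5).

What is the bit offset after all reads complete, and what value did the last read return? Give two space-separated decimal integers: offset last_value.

Read 1: bits[0:5] width=5 -> value=31 (bin 11111); offset now 5 = byte 0 bit 5; 35 bits remain
Read 2: bits[5:8] width=3 -> value=3 (bin 011); offset now 8 = byte 1 bit 0; 32 bits remain
Read 3: bits[8:13] width=5 -> value=30 (bin 11110); offset now 13 = byte 1 bit 5; 27 bits remain

Answer: 13 30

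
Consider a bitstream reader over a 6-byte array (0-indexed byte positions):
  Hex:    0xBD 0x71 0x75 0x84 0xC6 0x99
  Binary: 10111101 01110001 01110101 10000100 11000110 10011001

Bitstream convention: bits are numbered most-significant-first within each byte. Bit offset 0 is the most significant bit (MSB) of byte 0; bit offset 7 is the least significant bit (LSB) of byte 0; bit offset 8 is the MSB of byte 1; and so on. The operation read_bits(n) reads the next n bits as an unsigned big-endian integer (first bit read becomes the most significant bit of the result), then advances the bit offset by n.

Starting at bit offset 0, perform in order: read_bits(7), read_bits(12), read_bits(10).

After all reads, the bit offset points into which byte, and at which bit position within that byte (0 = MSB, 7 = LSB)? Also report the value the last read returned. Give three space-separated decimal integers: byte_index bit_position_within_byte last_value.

Read 1: bits[0:7] width=7 -> value=94 (bin 1011110); offset now 7 = byte 0 bit 7; 41 bits remain
Read 2: bits[7:19] width=12 -> value=2955 (bin 101110001011); offset now 19 = byte 2 bit 3; 29 bits remain
Read 3: bits[19:29] width=10 -> value=688 (bin 1010110000); offset now 29 = byte 3 bit 5; 19 bits remain

Answer: 3 5 688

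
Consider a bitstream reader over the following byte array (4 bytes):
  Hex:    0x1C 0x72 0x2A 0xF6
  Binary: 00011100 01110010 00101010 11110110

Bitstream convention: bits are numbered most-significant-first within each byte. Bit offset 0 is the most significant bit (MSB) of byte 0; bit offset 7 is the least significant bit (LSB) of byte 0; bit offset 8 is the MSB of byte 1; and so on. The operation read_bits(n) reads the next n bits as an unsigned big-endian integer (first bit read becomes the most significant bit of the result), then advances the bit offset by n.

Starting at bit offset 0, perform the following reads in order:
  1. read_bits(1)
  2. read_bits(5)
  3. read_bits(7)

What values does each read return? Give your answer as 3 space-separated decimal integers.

Answer: 0 7 14

Derivation:
Read 1: bits[0:1] width=1 -> value=0 (bin 0); offset now 1 = byte 0 bit 1; 31 bits remain
Read 2: bits[1:6] width=5 -> value=7 (bin 00111); offset now 6 = byte 0 bit 6; 26 bits remain
Read 3: bits[6:13] width=7 -> value=14 (bin 0001110); offset now 13 = byte 1 bit 5; 19 bits remain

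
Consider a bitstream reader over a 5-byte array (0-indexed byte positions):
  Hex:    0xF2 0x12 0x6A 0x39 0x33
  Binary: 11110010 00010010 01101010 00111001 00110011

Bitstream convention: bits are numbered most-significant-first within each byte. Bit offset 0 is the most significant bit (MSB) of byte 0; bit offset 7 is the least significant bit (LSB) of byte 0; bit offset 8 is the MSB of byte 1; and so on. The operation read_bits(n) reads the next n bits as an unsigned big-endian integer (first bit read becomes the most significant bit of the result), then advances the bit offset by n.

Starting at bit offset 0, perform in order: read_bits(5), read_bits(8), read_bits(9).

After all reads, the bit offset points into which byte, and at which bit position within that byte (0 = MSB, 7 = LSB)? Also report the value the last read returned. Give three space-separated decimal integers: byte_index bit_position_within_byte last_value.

Read 1: bits[0:5] width=5 -> value=30 (bin 11110); offset now 5 = byte 0 bit 5; 35 bits remain
Read 2: bits[5:13] width=8 -> value=66 (bin 01000010); offset now 13 = byte 1 bit 5; 27 bits remain
Read 3: bits[13:22] width=9 -> value=154 (bin 010011010); offset now 22 = byte 2 bit 6; 18 bits remain

Answer: 2 6 154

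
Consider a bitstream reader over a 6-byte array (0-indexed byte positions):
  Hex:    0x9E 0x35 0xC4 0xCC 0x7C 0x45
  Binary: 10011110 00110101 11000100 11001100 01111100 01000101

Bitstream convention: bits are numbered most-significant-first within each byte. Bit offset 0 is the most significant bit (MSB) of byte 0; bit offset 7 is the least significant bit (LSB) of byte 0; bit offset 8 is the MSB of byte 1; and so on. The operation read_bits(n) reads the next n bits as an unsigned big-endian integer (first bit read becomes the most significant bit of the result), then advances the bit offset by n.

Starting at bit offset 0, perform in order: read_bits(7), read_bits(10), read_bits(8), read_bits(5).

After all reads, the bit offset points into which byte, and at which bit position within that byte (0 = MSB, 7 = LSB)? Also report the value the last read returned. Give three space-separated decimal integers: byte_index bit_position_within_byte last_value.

Answer: 3 6 19

Derivation:
Read 1: bits[0:7] width=7 -> value=79 (bin 1001111); offset now 7 = byte 0 bit 7; 41 bits remain
Read 2: bits[7:17] width=10 -> value=107 (bin 0001101011); offset now 17 = byte 2 bit 1; 31 bits remain
Read 3: bits[17:25] width=8 -> value=137 (bin 10001001); offset now 25 = byte 3 bit 1; 23 bits remain
Read 4: bits[25:30] width=5 -> value=19 (bin 10011); offset now 30 = byte 3 bit 6; 18 bits remain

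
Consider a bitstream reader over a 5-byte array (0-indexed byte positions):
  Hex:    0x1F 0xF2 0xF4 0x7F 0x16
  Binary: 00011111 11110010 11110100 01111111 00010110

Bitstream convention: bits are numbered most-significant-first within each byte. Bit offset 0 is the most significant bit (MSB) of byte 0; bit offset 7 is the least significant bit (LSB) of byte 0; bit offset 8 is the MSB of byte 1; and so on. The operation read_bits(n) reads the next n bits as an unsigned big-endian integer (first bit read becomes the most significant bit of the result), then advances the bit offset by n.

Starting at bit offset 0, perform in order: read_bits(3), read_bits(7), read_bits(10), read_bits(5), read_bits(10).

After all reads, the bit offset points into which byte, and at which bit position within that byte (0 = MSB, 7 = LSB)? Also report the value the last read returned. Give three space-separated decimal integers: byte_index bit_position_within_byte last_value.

Read 1: bits[0:3] width=3 -> value=0 (bin 000); offset now 3 = byte 0 bit 3; 37 bits remain
Read 2: bits[3:10] width=7 -> value=127 (bin 1111111); offset now 10 = byte 1 bit 2; 30 bits remain
Read 3: bits[10:20] width=10 -> value=815 (bin 1100101111); offset now 20 = byte 2 bit 4; 20 bits remain
Read 4: bits[20:25] width=5 -> value=8 (bin 01000); offset now 25 = byte 3 bit 1; 15 bits remain
Read 5: bits[25:35] width=10 -> value=1016 (bin 1111111000); offset now 35 = byte 4 bit 3; 5 bits remain

Answer: 4 3 1016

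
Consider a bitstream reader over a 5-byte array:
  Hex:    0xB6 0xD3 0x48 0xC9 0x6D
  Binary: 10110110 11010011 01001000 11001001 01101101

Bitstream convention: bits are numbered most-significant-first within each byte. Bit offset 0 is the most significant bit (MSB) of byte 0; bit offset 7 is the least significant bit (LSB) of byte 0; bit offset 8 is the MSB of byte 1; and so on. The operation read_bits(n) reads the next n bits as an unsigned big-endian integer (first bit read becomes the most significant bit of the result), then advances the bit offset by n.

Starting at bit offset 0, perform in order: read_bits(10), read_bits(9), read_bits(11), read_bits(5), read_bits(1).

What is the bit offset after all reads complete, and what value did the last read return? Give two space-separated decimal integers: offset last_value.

Read 1: bits[0:10] width=10 -> value=731 (bin 1011011011); offset now 10 = byte 1 bit 2; 30 bits remain
Read 2: bits[10:19] width=9 -> value=154 (bin 010011010); offset now 19 = byte 2 bit 3; 21 bits remain
Read 3: bits[19:30] width=11 -> value=562 (bin 01000110010); offset now 30 = byte 3 bit 6; 10 bits remain
Read 4: bits[30:35] width=5 -> value=11 (bin 01011); offset now 35 = byte 4 bit 3; 5 bits remain
Read 5: bits[35:36] width=1 -> value=0 (bin 0); offset now 36 = byte 4 bit 4; 4 bits remain

Answer: 36 0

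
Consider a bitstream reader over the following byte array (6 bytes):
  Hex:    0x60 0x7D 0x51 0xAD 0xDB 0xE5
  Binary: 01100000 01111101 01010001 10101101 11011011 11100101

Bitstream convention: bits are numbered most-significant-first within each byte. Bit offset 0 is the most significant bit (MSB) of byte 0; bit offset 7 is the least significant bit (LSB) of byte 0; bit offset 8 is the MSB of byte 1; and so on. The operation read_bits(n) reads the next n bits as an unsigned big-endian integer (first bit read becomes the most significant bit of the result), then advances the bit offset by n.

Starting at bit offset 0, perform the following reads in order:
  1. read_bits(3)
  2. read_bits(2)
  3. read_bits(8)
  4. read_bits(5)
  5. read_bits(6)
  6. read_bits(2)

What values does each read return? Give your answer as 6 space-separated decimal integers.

Answer: 3 0 15 21 17 2

Derivation:
Read 1: bits[0:3] width=3 -> value=3 (bin 011); offset now 3 = byte 0 bit 3; 45 bits remain
Read 2: bits[3:5] width=2 -> value=0 (bin 00); offset now 5 = byte 0 bit 5; 43 bits remain
Read 3: bits[5:13] width=8 -> value=15 (bin 00001111); offset now 13 = byte 1 bit 5; 35 bits remain
Read 4: bits[13:18] width=5 -> value=21 (bin 10101); offset now 18 = byte 2 bit 2; 30 bits remain
Read 5: bits[18:24] width=6 -> value=17 (bin 010001); offset now 24 = byte 3 bit 0; 24 bits remain
Read 6: bits[24:26] width=2 -> value=2 (bin 10); offset now 26 = byte 3 bit 2; 22 bits remain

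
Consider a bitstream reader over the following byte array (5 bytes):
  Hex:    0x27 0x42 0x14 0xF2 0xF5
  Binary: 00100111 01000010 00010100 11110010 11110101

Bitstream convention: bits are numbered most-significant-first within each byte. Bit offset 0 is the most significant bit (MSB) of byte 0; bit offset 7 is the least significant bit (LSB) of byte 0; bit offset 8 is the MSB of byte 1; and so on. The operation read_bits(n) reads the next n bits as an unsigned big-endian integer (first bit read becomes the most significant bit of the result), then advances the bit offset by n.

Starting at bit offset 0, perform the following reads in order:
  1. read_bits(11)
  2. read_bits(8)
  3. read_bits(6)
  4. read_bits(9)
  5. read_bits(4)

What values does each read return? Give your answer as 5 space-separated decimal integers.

Read 1: bits[0:11] width=11 -> value=314 (bin 00100111010); offset now 11 = byte 1 bit 3; 29 bits remain
Read 2: bits[11:19] width=8 -> value=16 (bin 00010000); offset now 19 = byte 2 bit 3; 21 bits remain
Read 3: bits[19:25] width=6 -> value=41 (bin 101001); offset now 25 = byte 3 bit 1; 15 bits remain
Read 4: bits[25:34] width=9 -> value=459 (bin 111001011); offset now 34 = byte 4 bit 2; 6 bits remain
Read 5: bits[34:38] width=4 -> value=13 (bin 1101); offset now 38 = byte 4 bit 6; 2 bits remain

Answer: 314 16 41 459 13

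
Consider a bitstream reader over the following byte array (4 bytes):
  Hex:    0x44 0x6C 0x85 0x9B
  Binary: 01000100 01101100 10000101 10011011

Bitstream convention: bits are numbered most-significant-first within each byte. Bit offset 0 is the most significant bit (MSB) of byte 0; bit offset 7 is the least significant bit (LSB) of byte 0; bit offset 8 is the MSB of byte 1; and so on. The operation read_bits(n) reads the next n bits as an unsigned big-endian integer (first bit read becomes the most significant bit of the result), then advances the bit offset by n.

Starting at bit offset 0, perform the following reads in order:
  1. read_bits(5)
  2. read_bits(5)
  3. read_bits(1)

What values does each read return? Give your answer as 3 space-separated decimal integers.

Answer: 8 17 1

Derivation:
Read 1: bits[0:5] width=5 -> value=8 (bin 01000); offset now 5 = byte 0 bit 5; 27 bits remain
Read 2: bits[5:10] width=5 -> value=17 (bin 10001); offset now 10 = byte 1 bit 2; 22 bits remain
Read 3: bits[10:11] width=1 -> value=1 (bin 1); offset now 11 = byte 1 bit 3; 21 bits remain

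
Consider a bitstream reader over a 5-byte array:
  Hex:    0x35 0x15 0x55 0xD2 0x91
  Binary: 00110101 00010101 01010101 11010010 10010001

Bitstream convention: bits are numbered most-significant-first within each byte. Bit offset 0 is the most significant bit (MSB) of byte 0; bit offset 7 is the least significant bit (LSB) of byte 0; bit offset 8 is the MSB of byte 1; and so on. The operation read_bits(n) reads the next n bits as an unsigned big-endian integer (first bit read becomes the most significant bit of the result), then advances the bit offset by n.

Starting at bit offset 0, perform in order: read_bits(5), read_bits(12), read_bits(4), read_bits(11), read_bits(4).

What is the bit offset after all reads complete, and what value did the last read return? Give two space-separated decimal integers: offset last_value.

Read 1: bits[0:5] width=5 -> value=6 (bin 00110); offset now 5 = byte 0 bit 5; 35 bits remain
Read 2: bits[5:17] width=12 -> value=2602 (bin 101000101010); offset now 17 = byte 2 bit 1; 23 bits remain
Read 3: bits[17:21] width=4 -> value=10 (bin 1010); offset now 21 = byte 2 bit 5; 19 bits remain
Read 4: bits[21:32] width=11 -> value=1490 (bin 10111010010); offset now 32 = byte 4 bit 0; 8 bits remain
Read 5: bits[32:36] width=4 -> value=9 (bin 1001); offset now 36 = byte 4 bit 4; 4 bits remain

Answer: 36 9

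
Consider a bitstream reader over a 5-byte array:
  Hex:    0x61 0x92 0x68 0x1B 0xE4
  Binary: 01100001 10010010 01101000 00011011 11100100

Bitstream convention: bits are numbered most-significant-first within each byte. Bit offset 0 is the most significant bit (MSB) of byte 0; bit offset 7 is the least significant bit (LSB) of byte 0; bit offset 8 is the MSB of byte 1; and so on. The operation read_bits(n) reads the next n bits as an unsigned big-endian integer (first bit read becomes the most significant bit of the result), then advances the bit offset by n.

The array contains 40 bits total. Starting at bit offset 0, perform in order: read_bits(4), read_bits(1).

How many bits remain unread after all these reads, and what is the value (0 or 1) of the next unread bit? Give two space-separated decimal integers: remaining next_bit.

Answer: 35 0

Derivation:
Read 1: bits[0:4] width=4 -> value=6 (bin 0110); offset now 4 = byte 0 bit 4; 36 bits remain
Read 2: bits[4:5] width=1 -> value=0 (bin 0); offset now 5 = byte 0 bit 5; 35 bits remain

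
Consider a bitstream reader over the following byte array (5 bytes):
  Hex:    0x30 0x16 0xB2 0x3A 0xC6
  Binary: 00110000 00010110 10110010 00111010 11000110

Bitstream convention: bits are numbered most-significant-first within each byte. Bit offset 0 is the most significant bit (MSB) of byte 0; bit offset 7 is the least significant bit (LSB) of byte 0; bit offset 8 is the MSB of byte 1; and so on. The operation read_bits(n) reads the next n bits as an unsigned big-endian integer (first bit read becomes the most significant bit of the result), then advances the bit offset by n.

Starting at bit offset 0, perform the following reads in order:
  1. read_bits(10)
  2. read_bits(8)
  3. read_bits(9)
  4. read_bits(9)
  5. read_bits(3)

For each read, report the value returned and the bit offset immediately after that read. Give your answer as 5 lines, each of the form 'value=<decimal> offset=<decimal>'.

Answer: value=192 offset=10
value=90 offset=18
value=401 offset=27
value=428 offset=36
value=3 offset=39

Derivation:
Read 1: bits[0:10] width=10 -> value=192 (bin 0011000000); offset now 10 = byte 1 bit 2; 30 bits remain
Read 2: bits[10:18] width=8 -> value=90 (bin 01011010); offset now 18 = byte 2 bit 2; 22 bits remain
Read 3: bits[18:27] width=9 -> value=401 (bin 110010001); offset now 27 = byte 3 bit 3; 13 bits remain
Read 4: bits[27:36] width=9 -> value=428 (bin 110101100); offset now 36 = byte 4 bit 4; 4 bits remain
Read 5: bits[36:39] width=3 -> value=3 (bin 011); offset now 39 = byte 4 bit 7; 1 bits remain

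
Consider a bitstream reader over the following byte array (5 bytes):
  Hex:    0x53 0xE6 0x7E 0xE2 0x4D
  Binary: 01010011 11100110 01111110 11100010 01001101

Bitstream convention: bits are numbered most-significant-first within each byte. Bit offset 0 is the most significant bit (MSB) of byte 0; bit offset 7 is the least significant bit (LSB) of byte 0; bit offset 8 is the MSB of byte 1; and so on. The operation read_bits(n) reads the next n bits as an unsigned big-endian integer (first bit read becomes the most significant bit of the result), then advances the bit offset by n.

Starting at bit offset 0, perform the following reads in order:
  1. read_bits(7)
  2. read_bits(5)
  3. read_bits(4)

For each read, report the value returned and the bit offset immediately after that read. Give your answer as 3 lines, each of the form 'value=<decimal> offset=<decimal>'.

Read 1: bits[0:7] width=7 -> value=41 (bin 0101001); offset now 7 = byte 0 bit 7; 33 bits remain
Read 2: bits[7:12] width=5 -> value=30 (bin 11110); offset now 12 = byte 1 bit 4; 28 bits remain
Read 3: bits[12:16] width=4 -> value=6 (bin 0110); offset now 16 = byte 2 bit 0; 24 bits remain

Answer: value=41 offset=7
value=30 offset=12
value=6 offset=16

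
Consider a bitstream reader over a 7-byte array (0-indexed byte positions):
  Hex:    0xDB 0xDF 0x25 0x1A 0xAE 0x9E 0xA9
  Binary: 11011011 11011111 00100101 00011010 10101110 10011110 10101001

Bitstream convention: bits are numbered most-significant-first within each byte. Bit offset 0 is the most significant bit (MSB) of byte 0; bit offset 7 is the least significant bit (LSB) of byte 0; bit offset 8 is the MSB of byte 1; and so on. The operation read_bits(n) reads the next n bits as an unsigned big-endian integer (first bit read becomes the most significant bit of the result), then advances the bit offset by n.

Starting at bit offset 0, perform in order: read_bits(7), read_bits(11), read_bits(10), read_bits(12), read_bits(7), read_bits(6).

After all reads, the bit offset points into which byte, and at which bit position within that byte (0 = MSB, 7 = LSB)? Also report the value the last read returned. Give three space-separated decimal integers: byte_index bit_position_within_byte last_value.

Read 1: bits[0:7] width=7 -> value=109 (bin 1101101); offset now 7 = byte 0 bit 7; 49 bits remain
Read 2: bits[7:18] width=11 -> value=1916 (bin 11101111100); offset now 18 = byte 2 bit 2; 38 bits remain
Read 3: bits[18:28] width=10 -> value=593 (bin 1001010001); offset now 28 = byte 3 bit 4; 28 bits remain
Read 4: bits[28:40] width=12 -> value=2734 (bin 101010101110); offset now 40 = byte 5 bit 0; 16 bits remain
Read 5: bits[40:47] width=7 -> value=79 (bin 1001111); offset now 47 = byte 5 bit 7; 9 bits remain
Read 6: bits[47:53] width=6 -> value=21 (bin 010101); offset now 53 = byte 6 bit 5; 3 bits remain

Answer: 6 5 21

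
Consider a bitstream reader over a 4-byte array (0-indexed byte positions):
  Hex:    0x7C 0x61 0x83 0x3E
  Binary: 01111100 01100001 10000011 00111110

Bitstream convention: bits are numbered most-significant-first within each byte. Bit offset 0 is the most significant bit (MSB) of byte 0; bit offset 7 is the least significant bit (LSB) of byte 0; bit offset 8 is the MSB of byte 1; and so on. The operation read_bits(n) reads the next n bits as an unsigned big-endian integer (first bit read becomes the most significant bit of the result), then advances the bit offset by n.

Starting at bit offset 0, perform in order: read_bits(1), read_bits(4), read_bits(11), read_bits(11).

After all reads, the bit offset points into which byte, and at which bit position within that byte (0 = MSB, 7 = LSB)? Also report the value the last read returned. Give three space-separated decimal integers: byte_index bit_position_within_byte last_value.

Answer: 3 3 1049

Derivation:
Read 1: bits[0:1] width=1 -> value=0 (bin 0); offset now 1 = byte 0 bit 1; 31 bits remain
Read 2: bits[1:5] width=4 -> value=15 (bin 1111); offset now 5 = byte 0 bit 5; 27 bits remain
Read 3: bits[5:16] width=11 -> value=1121 (bin 10001100001); offset now 16 = byte 2 bit 0; 16 bits remain
Read 4: bits[16:27] width=11 -> value=1049 (bin 10000011001); offset now 27 = byte 3 bit 3; 5 bits remain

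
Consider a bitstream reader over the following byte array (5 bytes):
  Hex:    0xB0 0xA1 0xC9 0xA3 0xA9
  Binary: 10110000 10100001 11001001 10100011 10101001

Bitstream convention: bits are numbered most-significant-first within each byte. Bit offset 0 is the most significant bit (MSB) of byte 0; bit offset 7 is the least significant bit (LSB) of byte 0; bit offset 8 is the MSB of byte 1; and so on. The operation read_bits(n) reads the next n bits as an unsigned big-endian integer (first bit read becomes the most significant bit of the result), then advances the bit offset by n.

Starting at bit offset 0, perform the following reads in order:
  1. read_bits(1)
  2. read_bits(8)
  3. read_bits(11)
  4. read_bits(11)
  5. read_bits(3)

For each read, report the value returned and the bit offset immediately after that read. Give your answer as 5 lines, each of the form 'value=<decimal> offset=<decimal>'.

Read 1: bits[0:1] width=1 -> value=1 (bin 1); offset now 1 = byte 0 bit 1; 39 bits remain
Read 2: bits[1:9] width=8 -> value=97 (bin 01100001); offset now 9 = byte 1 bit 1; 31 bits remain
Read 3: bits[9:20] width=11 -> value=540 (bin 01000011100); offset now 20 = byte 2 bit 4; 20 bits remain
Read 4: bits[20:31] width=11 -> value=1233 (bin 10011010001); offset now 31 = byte 3 bit 7; 9 bits remain
Read 5: bits[31:34] width=3 -> value=6 (bin 110); offset now 34 = byte 4 bit 2; 6 bits remain

Answer: value=1 offset=1
value=97 offset=9
value=540 offset=20
value=1233 offset=31
value=6 offset=34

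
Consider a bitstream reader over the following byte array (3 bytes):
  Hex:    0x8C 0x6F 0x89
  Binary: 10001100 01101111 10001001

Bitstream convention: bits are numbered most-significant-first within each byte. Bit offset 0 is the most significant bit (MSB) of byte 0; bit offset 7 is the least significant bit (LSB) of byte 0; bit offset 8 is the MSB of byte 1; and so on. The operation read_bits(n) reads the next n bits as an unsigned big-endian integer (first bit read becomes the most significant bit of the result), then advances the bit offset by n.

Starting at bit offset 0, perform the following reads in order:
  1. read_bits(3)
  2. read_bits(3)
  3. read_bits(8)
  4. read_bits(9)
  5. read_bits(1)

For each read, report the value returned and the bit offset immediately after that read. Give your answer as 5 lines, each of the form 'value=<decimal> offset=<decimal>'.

Read 1: bits[0:3] width=3 -> value=4 (bin 100); offset now 3 = byte 0 bit 3; 21 bits remain
Read 2: bits[3:6] width=3 -> value=3 (bin 011); offset now 6 = byte 0 bit 6; 18 bits remain
Read 3: bits[6:14] width=8 -> value=27 (bin 00011011); offset now 14 = byte 1 bit 6; 10 bits remain
Read 4: bits[14:23] width=9 -> value=452 (bin 111000100); offset now 23 = byte 2 bit 7; 1 bits remain
Read 5: bits[23:24] width=1 -> value=1 (bin 1); offset now 24 = byte 3 bit 0; 0 bits remain

Answer: value=4 offset=3
value=3 offset=6
value=27 offset=14
value=452 offset=23
value=1 offset=24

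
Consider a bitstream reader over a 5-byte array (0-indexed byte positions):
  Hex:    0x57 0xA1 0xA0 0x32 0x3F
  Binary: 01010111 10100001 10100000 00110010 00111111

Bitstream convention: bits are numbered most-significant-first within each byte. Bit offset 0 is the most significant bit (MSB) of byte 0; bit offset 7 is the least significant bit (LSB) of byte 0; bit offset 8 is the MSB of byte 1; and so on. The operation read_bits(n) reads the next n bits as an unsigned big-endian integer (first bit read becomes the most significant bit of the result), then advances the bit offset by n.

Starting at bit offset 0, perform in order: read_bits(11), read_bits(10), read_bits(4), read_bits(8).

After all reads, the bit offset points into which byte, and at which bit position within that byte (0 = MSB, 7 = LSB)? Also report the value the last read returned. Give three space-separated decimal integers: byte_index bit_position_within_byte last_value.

Read 1: bits[0:11] width=11 -> value=701 (bin 01010111101); offset now 11 = byte 1 bit 3; 29 bits remain
Read 2: bits[11:21] width=10 -> value=52 (bin 0000110100); offset now 21 = byte 2 bit 5; 19 bits remain
Read 3: bits[21:25] width=4 -> value=0 (bin 0000); offset now 25 = byte 3 bit 1; 15 bits remain
Read 4: bits[25:33] width=8 -> value=100 (bin 01100100); offset now 33 = byte 4 bit 1; 7 bits remain

Answer: 4 1 100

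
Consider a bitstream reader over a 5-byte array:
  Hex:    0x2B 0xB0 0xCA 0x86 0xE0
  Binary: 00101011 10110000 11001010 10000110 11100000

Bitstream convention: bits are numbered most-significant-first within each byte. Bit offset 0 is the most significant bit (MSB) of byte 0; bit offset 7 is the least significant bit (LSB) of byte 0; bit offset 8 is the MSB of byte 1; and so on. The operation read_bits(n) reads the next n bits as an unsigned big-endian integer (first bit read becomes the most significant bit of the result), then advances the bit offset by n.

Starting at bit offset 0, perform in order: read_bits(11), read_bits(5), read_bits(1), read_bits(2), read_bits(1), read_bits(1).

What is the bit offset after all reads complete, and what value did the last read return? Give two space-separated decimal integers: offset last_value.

Answer: 21 1

Derivation:
Read 1: bits[0:11] width=11 -> value=349 (bin 00101011101); offset now 11 = byte 1 bit 3; 29 bits remain
Read 2: bits[11:16] width=5 -> value=16 (bin 10000); offset now 16 = byte 2 bit 0; 24 bits remain
Read 3: bits[16:17] width=1 -> value=1 (bin 1); offset now 17 = byte 2 bit 1; 23 bits remain
Read 4: bits[17:19] width=2 -> value=2 (bin 10); offset now 19 = byte 2 bit 3; 21 bits remain
Read 5: bits[19:20] width=1 -> value=0 (bin 0); offset now 20 = byte 2 bit 4; 20 bits remain
Read 6: bits[20:21] width=1 -> value=1 (bin 1); offset now 21 = byte 2 bit 5; 19 bits remain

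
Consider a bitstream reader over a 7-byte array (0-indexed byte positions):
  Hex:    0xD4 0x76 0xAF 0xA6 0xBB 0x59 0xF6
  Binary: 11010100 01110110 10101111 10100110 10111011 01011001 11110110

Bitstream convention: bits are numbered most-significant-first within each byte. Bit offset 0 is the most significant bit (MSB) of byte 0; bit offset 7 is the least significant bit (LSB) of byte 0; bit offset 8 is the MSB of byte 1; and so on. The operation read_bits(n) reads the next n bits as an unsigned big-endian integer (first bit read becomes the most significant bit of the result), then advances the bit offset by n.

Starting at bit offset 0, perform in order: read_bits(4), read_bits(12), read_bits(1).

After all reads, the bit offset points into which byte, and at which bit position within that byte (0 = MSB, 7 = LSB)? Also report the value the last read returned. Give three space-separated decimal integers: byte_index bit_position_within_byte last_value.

Answer: 2 1 1

Derivation:
Read 1: bits[0:4] width=4 -> value=13 (bin 1101); offset now 4 = byte 0 bit 4; 52 bits remain
Read 2: bits[4:16] width=12 -> value=1142 (bin 010001110110); offset now 16 = byte 2 bit 0; 40 bits remain
Read 3: bits[16:17] width=1 -> value=1 (bin 1); offset now 17 = byte 2 bit 1; 39 bits remain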